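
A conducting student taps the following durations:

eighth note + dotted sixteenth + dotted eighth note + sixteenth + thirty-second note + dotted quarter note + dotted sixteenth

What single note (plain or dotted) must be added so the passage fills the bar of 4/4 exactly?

thirty-second note

The bar of 4/4 = 32 thirty-second notes.
Express everything in thirty-second notes: eighth note = 4; dotted sixteenth = 3; dotted eighth note = 6; sixteenth = 2; thirty-second note = 1; dotted quarter note = 12; dotted sixteenth = 3.
Adding: 4 + 3 + 6 + 2 + 1 + 12 + 3 = 31.
Remaining: 32 − 31 = 1 thirty-second note, which is a thirty-second note.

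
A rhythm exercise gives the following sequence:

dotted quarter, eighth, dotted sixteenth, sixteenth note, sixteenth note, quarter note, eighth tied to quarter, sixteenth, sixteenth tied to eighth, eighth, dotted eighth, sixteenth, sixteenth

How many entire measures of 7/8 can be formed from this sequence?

One bar of 7/8 = 28 thirty-second notes.
Working in thirty-second notes: dotted quarter = 12; eighth = 4; dotted sixteenth = 3; sixteenth note = 2; sixteenth note = 2; quarter note = 8; eighth tied to quarter (eighth + quarter) = 12; sixteenth = 2; sixteenth tied to eighth (sixteenth + eighth) = 6; eighth = 4; dotted eighth = 6; sixteenth = 2; sixteenth = 2.
Total: 12 + 4 + 3 + 2 + 2 + 8 + 12 + 2 + 6 + 4 + 6 + 2 + 2 = 65.
65 ÷ 28 = 2 complete bars with 9 left over.

2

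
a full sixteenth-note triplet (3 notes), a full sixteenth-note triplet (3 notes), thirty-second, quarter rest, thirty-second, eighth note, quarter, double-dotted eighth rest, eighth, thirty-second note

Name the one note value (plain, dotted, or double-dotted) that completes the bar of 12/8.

dotted eighth note

The bar of 12/8 = 48 thirty-second notes.
In thirty-second notes: a full sixteenth-note triplet (3 notes) (three triplet sixteenths span one eighth) = 4; a full sixteenth-note triplet (3 notes) (three triplet sixteenths span one eighth) = 4; thirty-second = 1; quarter rest = 8; thirty-second = 1; eighth note = 4; quarter = 8; double-dotted eighth rest = 7; eighth = 4; thirty-second note = 1.
Sum: 4 + 4 + 1 + 8 + 1 + 4 + 8 + 7 + 4 + 1 = 42.
Remaining: 48 − 42 = 6 thirty-second notes, which is a dotted eighth note.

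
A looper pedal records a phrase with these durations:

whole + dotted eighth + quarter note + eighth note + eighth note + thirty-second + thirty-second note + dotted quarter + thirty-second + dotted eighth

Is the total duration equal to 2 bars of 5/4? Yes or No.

No

One bar of 5/4 = 40 thirty-second notes, so 2 bars = 80.
Working in thirty-second notes: whole = 32; dotted eighth = 6; quarter note = 8; eighth note = 4; eighth note = 4; thirty-second = 1; thirty-second note = 1; dotted quarter = 12; thirty-second = 1; dotted eighth = 6.
Adding: 32 + 6 + 8 + 4 + 4 + 1 + 1 + 12 + 1 + 6 = 75.
75 falls short of 80, so the answer is No.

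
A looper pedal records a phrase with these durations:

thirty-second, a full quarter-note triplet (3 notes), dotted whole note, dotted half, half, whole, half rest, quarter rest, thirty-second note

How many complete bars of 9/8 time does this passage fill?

One bar of 9/8 = 36 thirty-second notes.
In thirty-second notes: thirty-second = 1; a full quarter-note triplet (3 notes) (three triplet quarters span one half) = 16; dotted whole note = 48; dotted half = 24; half = 16; whole = 32; half rest = 16; quarter rest = 8; thirty-second note = 1.
Altogether 1 + 16 + 48 + 24 + 16 + 32 + 16 + 8 + 1 = 162.
162 ÷ 36 = 4 complete bars with 18 left over.

4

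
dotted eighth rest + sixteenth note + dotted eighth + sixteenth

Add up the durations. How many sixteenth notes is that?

In sixteenth notes: dotted eighth rest = 3; sixteenth note = 1; dotted eighth = 3; sixteenth = 1.
Altogether 3 + 1 + 3 + 1 = 8 sixteenth notes.

8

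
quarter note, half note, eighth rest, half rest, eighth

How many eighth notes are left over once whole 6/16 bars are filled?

0

One bar of 6/16 = 3 eighth notes.
Express everything in eighth notes: quarter note = 2; half note = 4; eighth rest = 1; half rest = 4; eighth = 1.
Total: 2 + 4 + 1 + 4 + 1 = 12.
12 ÷ 3 = 4 complete bars with 0 eighth notes remaining.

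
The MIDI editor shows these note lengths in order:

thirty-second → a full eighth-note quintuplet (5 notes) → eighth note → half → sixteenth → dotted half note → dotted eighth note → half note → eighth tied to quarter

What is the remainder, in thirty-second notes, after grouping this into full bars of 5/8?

17

One bar of 5/8 = 20 thirty-second notes.
Convert each value to thirty-second notes: thirty-second = 1; a full eighth-note quintuplet (5 notes) (five quintuplet eighths span one half) = 16; eighth note = 4; half = 16; sixteenth = 2; dotted half note = 24; dotted eighth note = 6; half note = 16; eighth tied to quarter (eighth + quarter) = 12.
Adding: 1 + 16 + 4 + 16 + 2 + 24 + 6 + 16 + 12 = 97.
97 ÷ 20 = 4 complete bars with 17 thirty-second notes remaining.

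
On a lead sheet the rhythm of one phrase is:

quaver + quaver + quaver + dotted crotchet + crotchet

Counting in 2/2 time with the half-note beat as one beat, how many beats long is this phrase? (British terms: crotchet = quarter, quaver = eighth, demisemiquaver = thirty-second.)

2

One half-note beat = 4 eighth notes.
In eighth notes: quaver = 1; quaver = 1; quaver = 1; dotted crotchet = 3; crotchet = 2.
Total: 1 + 1 + 1 + 3 + 2 = 8.
8 ÷ 4 = 2 beats.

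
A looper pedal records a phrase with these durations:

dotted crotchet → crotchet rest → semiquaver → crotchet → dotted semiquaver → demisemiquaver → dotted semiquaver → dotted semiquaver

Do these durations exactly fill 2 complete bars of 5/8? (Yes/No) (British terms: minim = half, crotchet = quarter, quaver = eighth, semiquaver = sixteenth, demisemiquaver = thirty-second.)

One bar of 5/8 = 20 thirty-second notes, so 2 bars = 40.
Working in thirty-second notes: dotted crotchet = 12; crotchet rest = 8; semiquaver = 2; crotchet = 8; dotted semiquaver = 3; demisemiquaver = 1; dotted semiquaver = 3; dotted semiquaver = 3.
Adding: 12 + 8 + 2 + 8 + 3 + 1 + 3 + 3 = 40.
40 equals 40, so the answer is Yes.

Yes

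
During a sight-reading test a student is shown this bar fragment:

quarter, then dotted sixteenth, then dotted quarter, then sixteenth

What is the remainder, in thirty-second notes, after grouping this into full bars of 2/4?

9

One bar of 2/4 = 16 thirty-second notes.
Working in thirty-second notes: quarter = 8; dotted sixteenth = 3; dotted quarter = 12; sixteenth = 2.
Total: 8 + 3 + 12 + 2 = 25.
25 ÷ 16 = 1 complete bar with 9 thirty-second notes remaining.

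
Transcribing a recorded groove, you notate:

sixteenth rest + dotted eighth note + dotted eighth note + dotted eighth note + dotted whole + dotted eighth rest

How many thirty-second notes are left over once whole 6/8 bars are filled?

2

One bar of 6/8 = 12 sixteenth notes.
In sixteenth notes: sixteenth rest = 1; dotted eighth note = 3; dotted eighth note = 3; dotted eighth note = 3; dotted whole = 24; dotted eighth rest = 3.
Sum: 1 + 3 + 3 + 3 + 24 + 3 = 37.
37 ÷ 12 = 3 complete bars with 1 sixteenth note remaining = 2 thirty-second notes.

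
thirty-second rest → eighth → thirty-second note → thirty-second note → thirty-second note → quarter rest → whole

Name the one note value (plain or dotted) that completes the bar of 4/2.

The bar of 4/2 = 64 thirty-second notes.
Convert each value to thirty-second notes: thirty-second rest = 1; eighth = 4; thirty-second note = 1; thirty-second note = 1; thirty-second note = 1; quarter rest = 8; whole = 32.
Sum: 1 + 4 + 1 + 1 + 1 + 8 + 32 = 48.
Remaining: 64 − 48 = 16 thirty-second notes, which is a half note.

half note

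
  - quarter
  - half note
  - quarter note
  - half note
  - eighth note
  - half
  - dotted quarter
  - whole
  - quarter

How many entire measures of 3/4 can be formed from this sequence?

One bar of 3/4 = 6 eighth notes.
Convert each value to eighth notes: quarter = 2; half note = 4; quarter note = 2; half note = 4; eighth note = 1; half = 4; dotted quarter = 3; whole = 8; quarter = 2.
Sum: 2 + 4 + 2 + 4 + 1 + 4 + 3 + 8 + 2 = 30.
30 ÷ 6 = 5 complete bars with 0 left over.

5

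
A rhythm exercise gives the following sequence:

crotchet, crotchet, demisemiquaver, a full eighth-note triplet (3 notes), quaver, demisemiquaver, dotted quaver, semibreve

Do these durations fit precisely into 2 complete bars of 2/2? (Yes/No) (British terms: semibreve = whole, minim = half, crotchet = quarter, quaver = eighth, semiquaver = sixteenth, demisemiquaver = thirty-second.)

One bar of 2/2 = 32 thirty-second notes, so 2 bars = 64.
Convert each value to thirty-second notes: crotchet = 8; crotchet = 8; demisemiquaver = 1; a full eighth-note triplet (3 notes) (three triplet eighths span one quarter) = 8; quaver = 4; demisemiquaver = 1; dotted quaver = 6; semibreve = 32.
Total: 8 + 8 + 1 + 8 + 4 + 1 + 6 + 32 = 68.
68 exceeds 64, so the answer is No.

No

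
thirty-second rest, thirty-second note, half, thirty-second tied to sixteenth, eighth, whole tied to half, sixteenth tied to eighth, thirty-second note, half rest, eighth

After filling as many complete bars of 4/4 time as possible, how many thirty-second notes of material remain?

4

One bar of 4/4 = 32 thirty-second notes.
Each duration in thirty-second notes: thirty-second rest = 1; thirty-second note = 1; half = 16; thirty-second tied to sixteenth (thirty-second + sixteenth) = 3; eighth = 4; whole tied to half (whole + half) = 48; sixteenth tied to eighth (sixteenth + eighth) = 6; thirty-second note = 1; half rest = 16; eighth = 4.
Total: 1 + 1 + 16 + 3 + 4 + 48 + 6 + 1 + 16 + 4 = 100.
100 ÷ 32 = 3 complete bars with 4 thirty-second notes remaining.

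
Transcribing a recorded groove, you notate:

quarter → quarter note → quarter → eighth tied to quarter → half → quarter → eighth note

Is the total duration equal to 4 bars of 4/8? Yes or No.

Yes

One bar of 4/8 = 4 eighth notes, so 4 bars = 16.
Working in eighth notes: quarter = 2; quarter note = 2; quarter = 2; eighth tied to quarter (eighth + quarter) = 3; half = 4; quarter = 2; eighth note = 1.
Altogether 2 + 2 + 2 + 3 + 4 + 2 + 1 = 16.
16 equals 16, so the answer is Yes.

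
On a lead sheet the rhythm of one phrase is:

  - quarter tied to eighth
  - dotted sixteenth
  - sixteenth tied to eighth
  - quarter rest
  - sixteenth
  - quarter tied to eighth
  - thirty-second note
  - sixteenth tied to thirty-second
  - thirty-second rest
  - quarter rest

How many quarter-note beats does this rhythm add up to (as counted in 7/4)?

One quarter-note beat = 8 thirty-second notes.
Convert each value to thirty-second notes: quarter tied to eighth (quarter + eighth) = 12; dotted sixteenth = 3; sixteenth tied to eighth (sixteenth + eighth) = 6; quarter rest = 8; sixteenth = 2; quarter tied to eighth (quarter + eighth) = 12; thirty-second note = 1; sixteenth tied to thirty-second (sixteenth + thirty-second) = 3; thirty-second rest = 1; quarter rest = 8.
Total: 12 + 3 + 6 + 8 + 2 + 12 + 1 + 3 + 1 + 8 = 56.
56 ÷ 8 = 7 beats.

7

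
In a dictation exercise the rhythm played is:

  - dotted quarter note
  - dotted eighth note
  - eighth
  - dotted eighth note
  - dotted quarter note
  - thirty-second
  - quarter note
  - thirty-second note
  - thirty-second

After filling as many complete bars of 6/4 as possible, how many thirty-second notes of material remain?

3

One bar of 6/4 = 48 thirty-second notes.
In thirty-second notes: dotted quarter note = 12; dotted eighth note = 6; eighth = 4; dotted eighth note = 6; dotted quarter note = 12; thirty-second = 1; quarter note = 8; thirty-second note = 1; thirty-second = 1.
Altogether 12 + 6 + 4 + 6 + 12 + 1 + 8 + 1 + 1 = 51.
51 ÷ 48 = 1 complete bar with 3 thirty-second notes remaining.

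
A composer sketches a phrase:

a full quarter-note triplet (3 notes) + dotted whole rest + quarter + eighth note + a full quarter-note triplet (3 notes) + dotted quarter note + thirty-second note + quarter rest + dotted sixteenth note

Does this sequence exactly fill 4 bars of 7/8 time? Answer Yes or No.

No

One bar of 7/8 = 28 thirty-second notes, so 4 bars = 112.
Each duration in thirty-second notes: a full quarter-note triplet (3 notes) (three triplet quarters span one half) = 16; dotted whole rest = 48; quarter = 8; eighth note = 4; a full quarter-note triplet (3 notes) (three triplet quarters span one half) = 16; dotted quarter note = 12; thirty-second note = 1; quarter rest = 8; dotted sixteenth note = 3.
Adding: 16 + 48 + 8 + 4 + 16 + 12 + 1 + 8 + 3 = 116.
116 exceeds 112, so the answer is No.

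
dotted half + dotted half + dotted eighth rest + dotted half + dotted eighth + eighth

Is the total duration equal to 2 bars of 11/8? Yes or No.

Yes

One bar of 11/8 = 22 sixteenth notes, so 2 bars = 44.
Each duration in sixteenth notes: dotted half = 12; dotted half = 12; dotted eighth rest = 3; dotted half = 12; dotted eighth = 3; eighth = 2.
Altogether 12 + 12 + 3 + 12 + 3 + 2 = 44.
44 equals 44, so the answer is Yes.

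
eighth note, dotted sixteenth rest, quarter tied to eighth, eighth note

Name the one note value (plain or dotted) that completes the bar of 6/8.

The bar of 6/8 = 24 thirty-second notes.
Each duration in thirty-second notes: eighth note = 4; dotted sixteenth rest = 3; quarter tied to eighth (quarter + eighth) = 12; eighth note = 4.
Sum: 4 + 3 + 12 + 4 = 23.
Remaining: 24 − 23 = 1 thirty-second note, which is a thirty-second note.

thirty-second note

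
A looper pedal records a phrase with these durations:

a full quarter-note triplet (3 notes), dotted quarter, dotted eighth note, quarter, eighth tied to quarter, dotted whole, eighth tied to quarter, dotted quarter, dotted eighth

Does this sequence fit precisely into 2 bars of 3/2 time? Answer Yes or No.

No

One bar of 3/2 = 24 sixteenth notes, so 2 bars = 48.
In sixteenth notes: a full quarter-note triplet (3 notes) (three triplet quarters span one half) = 8; dotted quarter = 6; dotted eighth note = 3; quarter = 4; eighth tied to quarter (eighth + quarter) = 6; dotted whole = 24; eighth tied to quarter (eighth + quarter) = 6; dotted quarter = 6; dotted eighth = 3.
Total: 8 + 6 + 3 + 4 + 6 + 24 + 6 + 6 + 3 = 66.
66 exceeds 48, so the answer is No.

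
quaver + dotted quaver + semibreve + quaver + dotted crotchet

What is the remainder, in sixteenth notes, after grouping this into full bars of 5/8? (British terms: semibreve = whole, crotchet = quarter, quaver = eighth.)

One bar of 5/8 = 10 sixteenth notes.
Each duration in sixteenth notes: quaver = 2; dotted quaver = 3; semibreve = 16; quaver = 2; dotted crotchet = 6.
Total: 2 + 3 + 16 + 2 + 6 = 29.
29 ÷ 10 = 2 complete bars with 9 sixteenth notes remaining.

9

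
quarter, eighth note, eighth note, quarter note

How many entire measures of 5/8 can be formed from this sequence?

1

One bar of 5/8 = 5 eighth notes.
Each duration in eighth notes: quarter = 2; eighth note = 1; eighth note = 1; quarter note = 2.
Sum: 2 + 1 + 1 + 2 = 6.
6 ÷ 5 = 1 complete bar with 1 left over.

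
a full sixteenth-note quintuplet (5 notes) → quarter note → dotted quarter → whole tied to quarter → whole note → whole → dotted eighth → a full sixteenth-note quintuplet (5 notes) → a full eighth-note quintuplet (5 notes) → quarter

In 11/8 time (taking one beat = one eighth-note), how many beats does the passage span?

One eighth-note beat = 2 sixteenth notes.
In sixteenth notes: a full sixteenth-note quintuplet (5 notes) (five quintuplet sixteenths span one quarter) = 4; quarter note = 4; dotted quarter = 6; whole tied to quarter (whole + quarter) = 20; whole note = 16; whole = 16; dotted eighth = 3; a full sixteenth-note quintuplet (5 notes) (five quintuplet sixteenths span one quarter) = 4; a full eighth-note quintuplet (5 notes) (five quintuplet eighths span one half) = 8; quarter = 4.
Adding: 4 + 4 + 6 + 20 + 16 + 16 + 3 + 4 + 8 + 4 = 85.
85 ÷ 2 = 42.5 beats.

42.5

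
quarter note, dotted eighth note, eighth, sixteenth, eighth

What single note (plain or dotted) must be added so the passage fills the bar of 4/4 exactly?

quarter note

The bar of 4/4 = 16 sixteenth notes.
Express everything in sixteenth notes: quarter note = 4; dotted eighth note = 3; eighth = 2; sixteenth = 1; eighth = 2.
Total: 4 + 3 + 2 + 1 + 2 = 12.
Remaining: 16 − 12 = 4 sixteenth notes, which is a quarter note.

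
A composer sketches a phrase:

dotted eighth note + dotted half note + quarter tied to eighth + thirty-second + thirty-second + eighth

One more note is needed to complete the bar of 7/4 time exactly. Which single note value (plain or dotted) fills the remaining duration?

quarter note

The bar of 7/4 = 56 thirty-second notes.
In thirty-second notes: dotted eighth note = 6; dotted half note = 24; quarter tied to eighth (quarter + eighth) = 12; thirty-second = 1; thirty-second = 1; eighth = 4.
Sum: 6 + 24 + 12 + 1 + 1 + 4 = 48.
Remaining: 56 − 48 = 8 thirty-second notes, which is a quarter note.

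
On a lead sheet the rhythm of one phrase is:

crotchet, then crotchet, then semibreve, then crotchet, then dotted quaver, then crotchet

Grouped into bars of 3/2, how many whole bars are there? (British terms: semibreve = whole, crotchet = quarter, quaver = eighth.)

1

One bar of 3/2 = 24 sixteenth notes.
Each duration in sixteenth notes: crotchet = 4; crotchet = 4; semibreve = 16; crotchet = 4; dotted quaver = 3; crotchet = 4.
Adding: 4 + 4 + 16 + 4 + 3 + 4 = 35.
35 ÷ 24 = 1 complete bar with 11 left over.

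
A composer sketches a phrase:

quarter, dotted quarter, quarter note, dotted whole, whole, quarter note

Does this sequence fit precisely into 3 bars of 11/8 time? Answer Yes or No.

No

One bar of 11/8 = 11 eighth notes, so 3 bars = 33.
Convert each value to eighth notes: quarter = 2; dotted quarter = 3; quarter note = 2; dotted whole = 12; whole = 8; quarter note = 2.
Sum: 2 + 3 + 2 + 12 + 8 + 2 = 29.
29 falls short of 33, so the answer is No.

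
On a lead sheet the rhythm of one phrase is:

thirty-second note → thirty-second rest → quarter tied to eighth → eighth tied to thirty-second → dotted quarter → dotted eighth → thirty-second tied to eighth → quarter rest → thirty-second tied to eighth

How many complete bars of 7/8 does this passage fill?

1

One bar of 7/8 = 28 thirty-second notes.
Each duration in thirty-second notes: thirty-second note = 1; thirty-second rest = 1; quarter tied to eighth (quarter + eighth) = 12; eighth tied to thirty-second (eighth + thirty-second) = 5; dotted quarter = 12; dotted eighth = 6; thirty-second tied to eighth (thirty-second + eighth) = 5; quarter rest = 8; thirty-second tied to eighth (thirty-second + eighth) = 5.
Total: 1 + 1 + 12 + 5 + 12 + 6 + 5 + 8 + 5 = 55.
55 ÷ 28 = 1 complete bar with 27 left over.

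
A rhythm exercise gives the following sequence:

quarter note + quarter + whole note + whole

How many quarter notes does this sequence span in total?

In quarter notes: quarter note = 1; quarter = 1; whole note = 4; whole = 4.
Adding: 1 + 1 + 4 + 4 = 10 quarter notes.

10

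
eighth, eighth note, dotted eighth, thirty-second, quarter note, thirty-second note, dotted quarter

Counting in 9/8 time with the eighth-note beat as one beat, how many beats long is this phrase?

9

One eighth-note beat = 4 thirty-second notes.
In thirty-second notes: eighth = 4; eighth note = 4; dotted eighth = 6; thirty-second = 1; quarter note = 8; thirty-second note = 1; dotted quarter = 12.
Altogether 4 + 4 + 6 + 1 + 8 + 1 + 12 = 36.
36 ÷ 4 = 9 beats.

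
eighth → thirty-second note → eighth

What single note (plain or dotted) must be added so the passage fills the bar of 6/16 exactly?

The bar of 6/16 = 12 thirty-second notes.
Express everything in thirty-second notes: eighth = 4; thirty-second note = 1; eighth = 4.
Adding: 4 + 1 + 4 = 9.
Remaining: 12 − 9 = 3 thirty-second notes, which is a dotted sixteenth note.

dotted sixteenth note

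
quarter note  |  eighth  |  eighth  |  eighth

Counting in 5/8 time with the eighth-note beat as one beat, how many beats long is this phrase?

One eighth-note beat = 2 sixteenth notes.
Each duration in sixteenth notes: quarter note = 4; eighth = 2; eighth = 2; eighth = 2.
Total: 4 + 2 + 2 + 2 = 10.
10 ÷ 2 = 5 beats.

5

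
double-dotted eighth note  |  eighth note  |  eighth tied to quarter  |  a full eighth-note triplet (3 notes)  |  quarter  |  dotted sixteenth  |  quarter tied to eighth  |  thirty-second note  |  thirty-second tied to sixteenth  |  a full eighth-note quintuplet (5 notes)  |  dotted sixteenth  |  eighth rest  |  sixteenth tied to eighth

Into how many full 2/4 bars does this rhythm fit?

One bar of 2/4 = 16 thirty-second notes.
Express everything in thirty-second notes: double-dotted eighth note = 7; eighth note = 4; eighth tied to quarter (eighth + quarter) = 12; a full eighth-note triplet (3 notes) (three triplet eighths span one quarter) = 8; quarter = 8; dotted sixteenth = 3; quarter tied to eighth (quarter + eighth) = 12; thirty-second note = 1; thirty-second tied to sixteenth (thirty-second + sixteenth) = 3; a full eighth-note quintuplet (5 notes) (five quintuplet eighths span one half) = 16; dotted sixteenth = 3; eighth rest = 4; sixteenth tied to eighth (sixteenth + eighth) = 6.
Total: 7 + 4 + 12 + 8 + 8 + 3 + 12 + 1 + 3 + 16 + 3 + 4 + 6 = 87.
87 ÷ 16 = 5 complete bars with 7 left over.

5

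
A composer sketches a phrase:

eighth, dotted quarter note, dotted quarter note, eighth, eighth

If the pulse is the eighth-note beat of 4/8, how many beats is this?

9

One eighth-note beat = 2 sixteenth notes.
Each duration in sixteenth notes: eighth = 2; dotted quarter note = 6; dotted quarter note = 6; eighth = 2; eighth = 2.
Adding: 2 + 6 + 6 + 2 + 2 = 18.
18 ÷ 2 = 9 beats.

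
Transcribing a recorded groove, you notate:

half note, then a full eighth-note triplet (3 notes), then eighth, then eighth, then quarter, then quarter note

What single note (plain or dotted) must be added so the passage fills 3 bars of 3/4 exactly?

3 bars of 3/4 = 18 eighth notes.
In eighth notes: half note = 4; a full eighth-note triplet (3 notes) (three triplet eighths span one quarter) = 2; eighth = 1; eighth = 1; quarter = 2; quarter note = 2.
Altogether 4 + 2 + 1 + 1 + 2 + 2 = 12.
Remaining: 18 − 12 = 6 eighth notes, which is a dotted half note.

dotted half note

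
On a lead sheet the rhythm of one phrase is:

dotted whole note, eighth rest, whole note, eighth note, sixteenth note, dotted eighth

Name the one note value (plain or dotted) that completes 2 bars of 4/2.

whole note

2 bars of 4/2 = 64 sixteenth notes.
Express everything in sixteenth notes: dotted whole note = 24; eighth rest = 2; whole note = 16; eighth note = 2; sixteenth note = 1; dotted eighth = 3.
Adding: 24 + 2 + 16 + 2 + 1 + 3 = 48.
Remaining: 64 − 48 = 16 sixteenth notes, which is a whole note.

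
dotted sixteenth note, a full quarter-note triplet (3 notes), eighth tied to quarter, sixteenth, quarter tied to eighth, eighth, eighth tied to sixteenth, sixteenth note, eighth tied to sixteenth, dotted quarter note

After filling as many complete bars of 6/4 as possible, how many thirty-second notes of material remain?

27

One bar of 6/4 = 48 thirty-second notes.
Working in thirty-second notes: dotted sixteenth note = 3; a full quarter-note triplet (3 notes) (three triplet quarters span one half) = 16; eighth tied to quarter (eighth + quarter) = 12; sixteenth = 2; quarter tied to eighth (quarter + eighth) = 12; eighth = 4; eighth tied to sixteenth (eighth + sixteenth) = 6; sixteenth note = 2; eighth tied to sixteenth (eighth + sixteenth) = 6; dotted quarter note = 12.
Total: 3 + 16 + 12 + 2 + 12 + 4 + 6 + 2 + 6 + 12 = 75.
75 ÷ 48 = 1 complete bar with 27 thirty-second notes remaining.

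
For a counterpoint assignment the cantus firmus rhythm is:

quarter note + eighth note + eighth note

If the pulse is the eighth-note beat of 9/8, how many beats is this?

One eighth-note beat = 2 sixteenth notes.
Convert each value to sixteenth notes: quarter note = 4; eighth note = 2; eighth note = 2.
Adding: 4 + 2 + 2 = 8.
8 ÷ 2 = 4 beats.

4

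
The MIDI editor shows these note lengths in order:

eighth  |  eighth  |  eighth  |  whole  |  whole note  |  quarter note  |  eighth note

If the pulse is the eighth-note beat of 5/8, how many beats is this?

One eighth-note beat = 2 sixteenth notes.
Express everything in sixteenth notes: eighth = 2; eighth = 2; eighth = 2; whole = 16; whole note = 16; quarter note = 4; eighth note = 2.
Total: 2 + 2 + 2 + 16 + 16 + 4 + 2 = 44.
44 ÷ 2 = 22 beats.

22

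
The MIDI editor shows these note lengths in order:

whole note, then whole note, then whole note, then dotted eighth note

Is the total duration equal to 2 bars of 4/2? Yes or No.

One bar of 4/2 = 32 sixteenth notes, so 2 bars = 64.
Each duration in sixteenth notes: whole note = 16; whole note = 16; whole note = 16; dotted eighth note = 3.
Adding: 16 + 16 + 16 + 3 = 51.
51 falls short of 64, so the answer is No.

No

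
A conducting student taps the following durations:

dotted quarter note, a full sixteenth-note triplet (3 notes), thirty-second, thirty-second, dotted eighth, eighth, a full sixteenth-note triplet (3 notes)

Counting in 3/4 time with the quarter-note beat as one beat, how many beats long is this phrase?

4

One quarter-note beat = 8 thirty-second notes.
In thirty-second notes: dotted quarter note = 12; a full sixteenth-note triplet (3 notes) (three triplet sixteenths span one eighth) = 4; thirty-second = 1; thirty-second = 1; dotted eighth = 6; eighth = 4; a full sixteenth-note triplet (3 notes) (three triplet sixteenths span one eighth) = 4.
Adding: 12 + 4 + 1 + 1 + 6 + 4 + 4 = 32.
32 ÷ 8 = 4 beats.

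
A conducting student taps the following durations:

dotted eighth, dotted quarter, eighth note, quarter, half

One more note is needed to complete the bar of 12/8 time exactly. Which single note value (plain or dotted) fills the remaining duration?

The bar of 12/8 = 24 sixteenth notes.
Convert each value to sixteenth notes: dotted eighth = 3; dotted quarter = 6; eighth note = 2; quarter = 4; half = 8.
Sum: 3 + 6 + 2 + 4 + 8 = 23.
Remaining: 24 − 23 = 1 sixteenth note, which is a sixteenth note.

sixteenth note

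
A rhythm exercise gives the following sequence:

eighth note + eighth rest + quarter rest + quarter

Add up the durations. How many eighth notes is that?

In eighth notes: eighth note = 1; eighth rest = 1; quarter rest = 2; quarter = 2.
Adding: 1 + 1 + 2 + 2 = 6 eighth notes.

6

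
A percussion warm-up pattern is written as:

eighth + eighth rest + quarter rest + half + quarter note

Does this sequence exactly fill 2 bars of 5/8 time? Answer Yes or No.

Yes

One bar of 5/8 = 5 eighth notes, so 2 bars = 10.
Each duration in eighth notes: eighth = 1; eighth rest = 1; quarter rest = 2; half = 4; quarter note = 2.
Total: 1 + 1 + 2 + 4 + 2 = 10.
10 equals 10, so the answer is Yes.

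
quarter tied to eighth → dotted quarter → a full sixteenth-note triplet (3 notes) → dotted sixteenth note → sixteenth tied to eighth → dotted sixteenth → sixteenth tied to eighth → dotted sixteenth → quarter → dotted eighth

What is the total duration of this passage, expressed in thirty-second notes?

Convert each value to thirty-second notes: quarter tied to eighth (quarter + eighth) = 12; dotted quarter = 12; a full sixteenth-note triplet (3 notes) (three triplet sixteenths span one eighth) = 4; dotted sixteenth note = 3; sixteenth tied to eighth (sixteenth + eighth) = 6; dotted sixteenth = 3; sixteenth tied to eighth (sixteenth + eighth) = 6; dotted sixteenth = 3; quarter = 8; dotted eighth = 6.
Adding: 12 + 12 + 4 + 3 + 6 + 3 + 6 + 3 + 8 + 6 = 63 thirty-second notes.

63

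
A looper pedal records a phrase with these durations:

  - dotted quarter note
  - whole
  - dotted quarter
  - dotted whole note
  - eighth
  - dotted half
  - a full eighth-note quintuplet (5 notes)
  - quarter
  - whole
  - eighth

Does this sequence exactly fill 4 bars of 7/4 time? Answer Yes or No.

One bar of 7/4 = 14 eighth notes, so 4 bars = 56.
Express everything in eighth notes: dotted quarter note = 3; whole = 8; dotted quarter = 3; dotted whole note = 12; eighth = 1; dotted half = 6; a full eighth-note quintuplet (5 notes) (five quintuplet eighths span one half) = 4; quarter = 2; whole = 8; eighth = 1.
Sum: 3 + 8 + 3 + 12 + 1 + 6 + 4 + 2 + 8 + 1 = 48.
48 falls short of 56, so the answer is No.

No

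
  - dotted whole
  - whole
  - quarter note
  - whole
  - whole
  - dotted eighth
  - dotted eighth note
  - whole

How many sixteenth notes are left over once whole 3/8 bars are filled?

2

One bar of 3/8 = 6 sixteenth notes.
Express everything in sixteenth notes: dotted whole = 24; whole = 16; quarter note = 4; whole = 16; whole = 16; dotted eighth = 3; dotted eighth note = 3; whole = 16.
Total: 24 + 16 + 4 + 16 + 16 + 3 + 3 + 16 = 98.
98 ÷ 6 = 16 complete bars with 2 sixteenth notes remaining.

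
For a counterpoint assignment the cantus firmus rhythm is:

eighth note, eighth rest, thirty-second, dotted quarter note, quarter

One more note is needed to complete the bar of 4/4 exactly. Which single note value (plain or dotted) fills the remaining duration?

The bar of 4/4 = 32 thirty-second notes.
Working in thirty-second notes: eighth note = 4; eighth rest = 4; thirty-second = 1; dotted quarter note = 12; quarter = 8.
Adding: 4 + 4 + 1 + 12 + 8 = 29.
Remaining: 32 − 29 = 3 thirty-second notes, which is a dotted sixteenth note.

dotted sixteenth note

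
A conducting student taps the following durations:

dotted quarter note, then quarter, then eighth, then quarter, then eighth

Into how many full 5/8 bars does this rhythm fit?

One bar of 5/8 = 5 eighth notes.
Convert each value to eighth notes: dotted quarter note = 3; quarter = 2; eighth = 1; quarter = 2; eighth = 1.
Altogether 3 + 2 + 1 + 2 + 1 = 9.
9 ÷ 5 = 1 complete bar with 4 left over.

1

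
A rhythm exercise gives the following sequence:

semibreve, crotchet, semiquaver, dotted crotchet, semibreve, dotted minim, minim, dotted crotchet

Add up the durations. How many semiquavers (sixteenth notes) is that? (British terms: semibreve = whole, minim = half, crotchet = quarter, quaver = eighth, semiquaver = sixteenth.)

Working in sixteenth notes: semibreve = 16; crotchet = 4; semiquaver = 1; dotted crotchet = 6; semibreve = 16; dotted minim = 12; minim = 8; dotted crotchet = 6.
Sum: 16 + 4 + 1 + 6 + 16 + 12 + 8 + 6 = 69 sixteenth notes.

69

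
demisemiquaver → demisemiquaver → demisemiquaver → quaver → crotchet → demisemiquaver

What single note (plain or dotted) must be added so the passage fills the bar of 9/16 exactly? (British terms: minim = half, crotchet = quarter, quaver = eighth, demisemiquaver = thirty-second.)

The bar of 9/16 = 18 thirty-second notes.
Express everything in thirty-second notes: demisemiquaver = 1; demisemiquaver = 1; demisemiquaver = 1; quaver = 4; crotchet = 8; demisemiquaver = 1.
Total: 1 + 1 + 1 + 4 + 8 + 1 = 16.
Remaining: 18 − 16 = 2 thirty-second notes, which is a sixteenth note.

sixteenth note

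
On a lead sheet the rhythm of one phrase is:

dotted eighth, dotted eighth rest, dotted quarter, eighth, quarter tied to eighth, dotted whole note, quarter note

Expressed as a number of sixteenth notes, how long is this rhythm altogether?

Convert each value to sixteenth notes: dotted eighth = 3; dotted eighth rest = 3; dotted quarter = 6; eighth = 2; quarter tied to eighth (quarter + eighth) = 6; dotted whole note = 24; quarter note = 4.
Altogether 3 + 3 + 6 + 2 + 6 + 24 + 4 = 48 sixteenth notes.

48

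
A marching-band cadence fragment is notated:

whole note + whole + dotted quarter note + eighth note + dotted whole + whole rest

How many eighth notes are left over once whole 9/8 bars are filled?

4

One bar of 9/8 = 9 eighth notes.
Each duration in eighth notes: whole note = 8; whole = 8; dotted quarter note = 3; eighth note = 1; dotted whole = 12; whole rest = 8.
Altogether 8 + 8 + 3 + 1 + 12 + 8 = 40.
40 ÷ 9 = 4 complete bars with 4 eighth notes remaining.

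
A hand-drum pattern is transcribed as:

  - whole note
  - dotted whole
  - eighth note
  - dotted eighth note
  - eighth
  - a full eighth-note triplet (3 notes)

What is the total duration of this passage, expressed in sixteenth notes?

Express everything in sixteenth notes: whole note = 16; dotted whole = 24; eighth note = 2; dotted eighth note = 3; eighth = 2; a full eighth-note triplet (3 notes) (three triplet eighths span one quarter) = 4.
Adding: 16 + 24 + 2 + 3 + 2 + 4 = 51 sixteenth notes.

51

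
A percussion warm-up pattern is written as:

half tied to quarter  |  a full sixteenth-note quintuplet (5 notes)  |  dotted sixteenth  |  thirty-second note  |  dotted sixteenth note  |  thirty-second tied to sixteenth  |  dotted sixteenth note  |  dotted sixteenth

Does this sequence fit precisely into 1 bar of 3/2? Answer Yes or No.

Yes

One bar of 3/2 = 48 thirty-second notes.
Working in thirty-second notes: half tied to quarter (half + quarter) = 24; a full sixteenth-note quintuplet (5 notes) (five quintuplet sixteenths span one quarter) = 8; dotted sixteenth = 3; thirty-second note = 1; dotted sixteenth note = 3; thirty-second tied to sixteenth (thirty-second + sixteenth) = 3; dotted sixteenth note = 3; dotted sixteenth = 3.
Total: 24 + 8 + 3 + 1 + 3 + 3 + 3 + 3 = 48.
48 equals 48, so the answer is Yes.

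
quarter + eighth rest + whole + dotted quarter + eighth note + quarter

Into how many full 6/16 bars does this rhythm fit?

One bar of 6/16 = 3 eighth notes.
Each duration in eighth notes: quarter = 2; eighth rest = 1; whole = 8; dotted quarter = 3; eighth note = 1; quarter = 2.
Adding: 2 + 1 + 8 + 3 + 1 + 2 = 17.
17 ÷ 3 = 5 complete bars with 2 left over.

5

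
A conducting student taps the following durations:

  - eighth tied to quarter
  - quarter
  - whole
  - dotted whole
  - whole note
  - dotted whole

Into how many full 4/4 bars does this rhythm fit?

5

One bar of 4/4 = 8 eighth notes.
Express everything in eighth notes: eighth tied to quarter (eighth + quarter) = 3; quarter = 2; whole = 8; dotted whole = 12; whole note = 8; dotted whole = 12.
Adding: 3 + 2 + 8 + 12 + 8 + 12 = 45.
45 ÷ 8 = 5 complete bars with 5 left over.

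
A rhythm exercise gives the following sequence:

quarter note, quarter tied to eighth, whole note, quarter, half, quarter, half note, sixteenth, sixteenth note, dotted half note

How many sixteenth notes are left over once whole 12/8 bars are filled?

One bar of 12/8 = 24 sixteenth notes.
In sixteenth notes: quarter note = 4; quarter tied to eighth (quarter + eighth) = 6; whole note = 16; quarter = 4; half = 8; quarter = 4; half note = 8; sixteenth = 1; sixteenth note = 1; dotted half note = 12.
Adding: 4 + 6 + 16 + 4 + 8 + 4 + 8 + 1 + 1 + 12 = 64.
64 ÷ 24 = 2 complete bars with 16 sixteenth notes remaining.

16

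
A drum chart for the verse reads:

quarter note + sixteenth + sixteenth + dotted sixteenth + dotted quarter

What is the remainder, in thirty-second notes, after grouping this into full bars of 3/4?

3

One bar of 3/4 = 24 thirty-second notes.
Express everything in thirty-second notes: quarter note = 8; sixteenth = 2; sixteenth = 2; dotted sixteenth = 3; dotted quarter = 12.
Total: 8 + 2 + 2 + 3 + 12 = 27.
27 ÷ 24 = 1 complete bar with 3 thirty-second notes remaining.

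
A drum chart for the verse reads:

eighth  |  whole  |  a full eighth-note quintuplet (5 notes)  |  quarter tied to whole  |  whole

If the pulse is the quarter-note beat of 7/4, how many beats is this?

One quarter-note beat = 2 eighth notes.
In eighth notes: eighth = 1; whole = 8; a full eighth-note quintuplet (5 notes) (five quintuplet eighths span one half) = 4; quarter tied to whole (quarter + whole) = 10; whole = 8.
Sum: 1 + 8 + 4 + 10 + 8 = 31.
31 ÷ 2 = 15.5 beats.

15.5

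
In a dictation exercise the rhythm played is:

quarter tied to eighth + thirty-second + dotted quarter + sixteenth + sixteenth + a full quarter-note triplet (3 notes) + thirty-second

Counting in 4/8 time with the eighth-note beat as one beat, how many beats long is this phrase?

One eighth-note beat = 4 thirty-second notes.
Convert each value to thirty-second notes: quarter tied to eighth (quarter + eighth) = 12; thirty-second = 1; dotted quarter = 12; sixteenth = 2; sixteenth = 2; a full quarter-note triplet (3 notes) (three triplet quarters span one half) = 16; thirty-second = 1.
Altogether 12 + 1 + 12 + 2 + 2 + 16 + 1 = 46.
46 ÷ 4 = 11.5 beats.

11.5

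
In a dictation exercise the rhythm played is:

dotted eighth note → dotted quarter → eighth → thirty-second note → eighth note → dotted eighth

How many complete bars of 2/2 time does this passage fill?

1

One bar of 2/2 = 32 thirty-second notes.
Convert each value to thirty-second notes: dotted eighth note = 6; dotted quarter = 12; eighth = 4; thirty-second note = 1; eighth note = 4; dotted eighth = 6.
Sum: 6 + 12 + 4 + 1 + 4 + 6 = 33.
33 ÷ 32 = 1 complete bar with 1 left over.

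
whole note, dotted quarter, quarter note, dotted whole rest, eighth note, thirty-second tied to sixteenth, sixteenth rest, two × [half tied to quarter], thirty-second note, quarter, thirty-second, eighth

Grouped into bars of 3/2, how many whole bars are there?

One bar of 3/2 = 48 thirty-second notes.
Express everything in thirty-second notes: whole note = 32; dotted quarter = 12; quarter note = 8; dotted whole rest = 48; eighth note = 4; thirty-second tied to sixteenth (thirty-second + sixteenth) = 3; sixteenth rest = 2; half tied to quarter (half + quarter) = 24; half tied to quarter (half + quarter) = 24; thirty-second note = 1; quarter = 8; thirty-second = 1; eighth = 4.
Altogether 32 + 12 + 8 + 48 + 4 + 3 + 2 + 24 + 24 + 1 + 8 + 1 + 4 = 171.
171 ÷ 48 = 3 complete bars with 27 left over.

3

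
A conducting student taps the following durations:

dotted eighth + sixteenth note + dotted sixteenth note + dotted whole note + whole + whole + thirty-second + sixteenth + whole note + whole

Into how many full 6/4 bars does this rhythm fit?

One bar of 6/4 = 48 thirty-second notes.
Convert each value to thirty-second notes: dotted eighth = 6; sixteenth note = 2; dotted sixteenth note = 3; dotted whole note = 48; whole = 32; whole = 32; thirty-second = 1; sixteenth = 2; whole note = 32; whole = 32.
Total: 6 + 2 + 3 + 48 + 32 + 32 + 1 + 2 + 32 + 32 = 190.
190 ÷ 48 = 3 complete bars with 46 left over.

3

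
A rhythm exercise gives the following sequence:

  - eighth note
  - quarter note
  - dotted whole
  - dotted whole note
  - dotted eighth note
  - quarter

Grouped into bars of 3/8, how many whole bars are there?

One bar of 3/8 = 6 sixteenth notes.
Working in sixteenth notes: eighth note = 2; quarter note = 4; dotted whole = 24; dotted whole note = 24; dotted eighth note = 3; quarter = 4.
Altogether 2 + 4 + 24 + 24 + 3 + 4 = 61.
61 ÷ 6 = 10 complete bars with 1 left over.

10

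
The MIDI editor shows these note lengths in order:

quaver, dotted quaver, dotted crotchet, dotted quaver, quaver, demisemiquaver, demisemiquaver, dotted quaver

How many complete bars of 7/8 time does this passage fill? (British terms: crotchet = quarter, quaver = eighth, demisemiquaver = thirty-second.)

1

One bar of 7/8 = 28 thirty-second notes.
Convert each value to thirty-second notes: quaver = 4; dotted quaver = 6; dotted crotchet = 12; dotted quaver = 6; quaver = 4; demisemiquaver = 1; demisemiquaver = 1; dotted quaver = 6.
Adding: 4 + 6 + 12 + 6 + 4 + 1 + 1 + 6 = 40.
40 ÷ 28 = 1 complete bar with 12 left over.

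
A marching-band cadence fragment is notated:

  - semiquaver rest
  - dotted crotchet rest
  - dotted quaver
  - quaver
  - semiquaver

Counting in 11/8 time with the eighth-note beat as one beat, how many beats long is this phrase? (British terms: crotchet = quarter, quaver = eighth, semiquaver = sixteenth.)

6.5

One eighth-note beat = 2 sixteenth notes.
Working in sixteenth notes: semiquaver rest = 1; dotted crotchet rest = 6; dotted quaver = 3; quaver = 2; semiquaver = 1.
Sum: 1 + 6 + 3 + 2 + 1 = 13.
13 ÷ 2 = 6.5 beats.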